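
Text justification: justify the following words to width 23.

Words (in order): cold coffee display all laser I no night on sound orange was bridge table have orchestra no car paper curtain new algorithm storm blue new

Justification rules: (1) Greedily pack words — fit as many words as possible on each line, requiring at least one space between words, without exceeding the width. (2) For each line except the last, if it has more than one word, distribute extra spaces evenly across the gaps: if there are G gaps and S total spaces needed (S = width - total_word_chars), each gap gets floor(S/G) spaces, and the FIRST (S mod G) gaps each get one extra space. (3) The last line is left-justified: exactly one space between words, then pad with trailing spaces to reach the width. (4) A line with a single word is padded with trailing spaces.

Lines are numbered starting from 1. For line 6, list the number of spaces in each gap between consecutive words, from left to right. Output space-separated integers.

Answer: 3 2

Derivation:
Line 1: ['cold', 'coffee', 'display', 'all'] (min_width=23, slack=0)
Line 2: ['laser', 'I', 'no', 'night', 'on'] (min_width=19, slack=4)
Line 3: ['sound', 'orange', 'was', 'bridge'] (min_width=23, slack=0)
Line 4: ['table', 'have', 'orchestra', 'no'] (min_width=23, slack=0)
Line 5: ['car', 'paper', 'curtain', 'new'] (min_width=21, slack=2)
Line 6: ['algorithm', 'storm', 'blue'] (min_width=20, slack=3)
Line 7: ['new'] (min_width=3, slack=20)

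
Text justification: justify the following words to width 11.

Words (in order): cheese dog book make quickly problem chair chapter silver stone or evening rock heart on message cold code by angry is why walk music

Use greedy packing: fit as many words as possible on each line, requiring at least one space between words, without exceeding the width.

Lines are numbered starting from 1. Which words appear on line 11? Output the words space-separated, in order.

Line 1: ['cheese', 'dog'] (min_width=10, slack=1)
Line 2: ['book', 'make'] (min_width=9, slack=2)
Line 3: ['quickly'] (min_width=7, slack=4)
Line 4: ['problem'] (min_width=7, slack=4)
Line 5: ['chair'] (min_width=5, slack=6)
Line 6: ['chapter'] (min_width=7, slack=4)
Line 7: ['silver'] (min_width=6, slack=5)
Line 8: ['stone', 'or'] (min_width=8, slack=3)
Line 9: ['evening'] (min_width=7, slack=4)
Line 10: ['rock', 'heart'] (min_width=10, slack=1)
Line 11: ['on', 'message'] (min_width=10, slack=1)
Line 12: ['cold', 'code'] (min_width=9, slack=2)
Line 13: ['by', 'angry', 'is'] (min_width=11, slack=0)
Line 14: ['why', 'walk'] (min_width=8, slack=3)
Line 15: ['music'] (min_width=5, slack=6)

Answer: on message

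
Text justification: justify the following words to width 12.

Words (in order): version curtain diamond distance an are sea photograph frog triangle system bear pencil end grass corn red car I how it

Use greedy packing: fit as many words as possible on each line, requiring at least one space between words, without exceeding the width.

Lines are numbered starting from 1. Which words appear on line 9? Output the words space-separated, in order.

Answer: system bear

Derivation:
Line 1: ['version'] (min_width=7, slack=5)
Line 2: ['curtain'] (min_width=7, slack=5)
Line 3: ['diamond'] (min_width=7, slack=5)
Line 4: ['distance', 'an'] (min_width=11, slack=1)
Line 5: ['are', 'sea'] (min_width=7, slack=5)
Line 6: ['photograph'] (min_width=10, slack=2)
Line 7: ['frog'] (min_width=4, slack=8)
Line 8: ['triangle'] (min_width=8, slack=4)
Line 9: ['system', 'bear'] (min_width=11, slack=1)
Line 10: ['pencil', 'end'] (min_width=10, slack=2)
Line 11: ['grass', 'corn'] (min_width=10, slack=2)
Line 12: ['red', 'car', 'I'] (min_width=9, slack=3)
Line 13: ['how', 'it'] (min_width=6, slack=6)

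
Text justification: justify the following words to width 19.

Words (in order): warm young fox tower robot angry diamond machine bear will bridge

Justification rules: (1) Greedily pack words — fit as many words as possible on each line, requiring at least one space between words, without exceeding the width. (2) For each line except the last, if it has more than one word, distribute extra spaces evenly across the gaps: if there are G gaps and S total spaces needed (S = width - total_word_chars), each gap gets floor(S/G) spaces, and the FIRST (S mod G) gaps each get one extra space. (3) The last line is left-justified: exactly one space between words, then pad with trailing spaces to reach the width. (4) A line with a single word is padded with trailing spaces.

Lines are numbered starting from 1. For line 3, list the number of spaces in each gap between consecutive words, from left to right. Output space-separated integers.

Answer: 5

Derivation:
Line 1: ['warm', 'young', 'fox'] (min_width=14, slack=5)
Line 2: ['tower', 'robot', 'angry'] (min_width=17, slack=2)
Line 3: ['diamond', 'machine'] (min_width=15, slack=4)
Line 4: ['bear', 'will', 'bridge'] (min_width=16, slack=3)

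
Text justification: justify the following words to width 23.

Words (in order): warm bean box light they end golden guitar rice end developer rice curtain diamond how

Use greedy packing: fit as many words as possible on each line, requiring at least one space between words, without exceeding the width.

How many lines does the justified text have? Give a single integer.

Line 1: ['warm', 'bean', 'box', 'light'] (min_width=19, slack=4)
Line 2: ['they', 'end', 'golden', 'guitar'] (min_width=22, slack=1)
Line 3: ['rice', 'end', 'developer', 'rice'] (min_width=23, slack=0)
Line 4: ['curtain', 'diamond', 'how'] (min_width=19, slack=4)
Total lines: 4

Answer: 4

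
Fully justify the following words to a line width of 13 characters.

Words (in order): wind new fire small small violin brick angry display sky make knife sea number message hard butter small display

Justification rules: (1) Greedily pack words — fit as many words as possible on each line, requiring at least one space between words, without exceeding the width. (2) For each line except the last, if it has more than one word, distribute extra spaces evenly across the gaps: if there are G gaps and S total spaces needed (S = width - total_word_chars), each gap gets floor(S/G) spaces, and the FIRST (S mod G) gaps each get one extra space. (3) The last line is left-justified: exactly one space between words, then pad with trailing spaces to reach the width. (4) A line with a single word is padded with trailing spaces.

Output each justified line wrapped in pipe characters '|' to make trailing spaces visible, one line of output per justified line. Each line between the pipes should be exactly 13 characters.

Line 1: ['wind', 'new', 'fire'] (min_width=13, slack=0)
Line 2: ['small', 'small'] (min_width=11, slack=2)
Line 3: ['violin', 'brick'] (min_width=12, slack=1)
Line 4: ['angry', 'display'] (min_width=13, slack=0)
Line 5: ['sky', 'make'] (min_width=8, slack=5)
Line 6: ['knife', 'sea'] (min_width=9, slack=4)
Line 7: ['number'] (min_width=6, slack=7)
Line 8: ['message', 'hard'] (min_width=12, slack=1)
Line 9: ['butter', 'small'] (min_width=12, slack=1)
Line 10: ['display'] (min_width=7, slack=6)

Answer: |wind new fire|
|small   small|
|violin  brick|
|angry display|
|sky      make|
|knife     sea|
|number       |
|message  hard|
|butter  small|
|display      |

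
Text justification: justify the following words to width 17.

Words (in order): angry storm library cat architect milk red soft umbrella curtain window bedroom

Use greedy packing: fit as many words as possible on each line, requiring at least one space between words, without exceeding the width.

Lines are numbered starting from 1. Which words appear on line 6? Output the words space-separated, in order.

Answer: bedroom

Derivation:
Line 1: ['angry', 'storm'] (min_width=11, slack=6)
Line 2: ['library', 'cat'] (min_width=11, slack=6)
Line 3: ['architect', 'milk'] (min_width=14, slack=3)
Line 4: ['red', 'soft', 'umbrella'] (min_width=17, slack=0)
Line 5: ['curtain', 'window'] (min_width=14, slack=3)
Line 6: ['bedroom'] (min_width=7, slack=10)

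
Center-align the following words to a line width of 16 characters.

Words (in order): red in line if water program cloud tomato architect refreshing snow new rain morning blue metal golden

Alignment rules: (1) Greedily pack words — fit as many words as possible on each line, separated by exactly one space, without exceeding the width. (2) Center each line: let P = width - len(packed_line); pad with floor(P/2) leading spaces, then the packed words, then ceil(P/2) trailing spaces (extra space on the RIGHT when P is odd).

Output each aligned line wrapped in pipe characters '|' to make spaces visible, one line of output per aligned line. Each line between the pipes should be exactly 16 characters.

Answer: | red in line if |
| water program  |
|  cloud tomato  |
|   architect    |
|refreshing snow |
|new rain morning|
|   blue metal   |
|     golden     |

Derivation:
Line 1: ['red', 'in', 'line', 'if'] (min_width=14, slack=2)
Line 2: ['water', 'program'] (min_width=13, slack=3)
Line 3: ['cloud', 'tomato'] (min_width=12, slack=4)
Line 4: ['architect'] (min_width=9, slack=7)
Line 5: ['refreshing', 'snow'] (min_width=15, slack=1)
Line 6: ['new', 'rain', 'morning'] (min_width=16, slack=0)
Line 7: ['blue', 'metal'] (min_width=10, slack=6)
Line 8: ['golden'] (min_width=6, slack=10)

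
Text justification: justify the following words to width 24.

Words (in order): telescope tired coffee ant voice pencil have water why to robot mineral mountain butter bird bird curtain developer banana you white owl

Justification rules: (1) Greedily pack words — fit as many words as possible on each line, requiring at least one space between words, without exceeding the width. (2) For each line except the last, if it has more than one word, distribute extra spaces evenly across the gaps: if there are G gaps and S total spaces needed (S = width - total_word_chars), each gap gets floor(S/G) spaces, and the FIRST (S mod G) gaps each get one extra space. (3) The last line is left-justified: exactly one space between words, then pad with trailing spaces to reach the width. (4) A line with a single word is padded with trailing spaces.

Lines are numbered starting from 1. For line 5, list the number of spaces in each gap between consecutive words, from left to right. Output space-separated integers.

Answer: 5 4

Derivation:
Line 1: ['telescope', 'tired', 'coffee'] (min_width=22, slack=2)
Line 2: ['ant', 'voice', 'pencil', 'have'] (min_width=21, slack=3)
Line 3: ['water', 'why', 'to', 'robot'] (min_width=18, slack=6)
Line 4: ['mineral', 'mountain', 'butter'] (min_width=23, slack=1)
Line 5: ['bird', 'bird', 'curtain'] (min_width=17, slack=7)
Line 6: ['developer', 'banana', 'you'] (min_width=20, slack=4)
Line 7: ['white', 'owl'] (min_width=9, slack=15)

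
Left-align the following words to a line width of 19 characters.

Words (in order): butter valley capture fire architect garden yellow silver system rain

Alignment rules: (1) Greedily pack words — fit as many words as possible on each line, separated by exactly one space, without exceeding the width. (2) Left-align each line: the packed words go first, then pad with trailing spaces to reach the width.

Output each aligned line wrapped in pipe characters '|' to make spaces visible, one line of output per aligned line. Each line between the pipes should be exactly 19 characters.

Answer: |butter valley      |
|capture fire       |
|architect garden   |
|yellow silver      |
|system rain        |

Derivation:
Line 1: ['butter', 'valley'] (min_width=13, slack=6)
Line 2: ['capture', 'fire'] (min_width=12, slack=7)
Line 3: ['architect', 'garden'] (min_width=16, slack=3)
Line 4: ['yellow', 'silver'] (min_width=13, slack=6)
Line 5: ['system', 'rain'] (min_width=11, slack=8)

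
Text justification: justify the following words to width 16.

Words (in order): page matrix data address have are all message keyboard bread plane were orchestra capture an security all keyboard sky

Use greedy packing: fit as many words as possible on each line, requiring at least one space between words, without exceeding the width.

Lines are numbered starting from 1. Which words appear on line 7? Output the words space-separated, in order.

Line 1: ['page', 'matrix', 'data'] (min_width=16, slack=0)
Line 2: ['address', 'have', 'are'] (min_width=16, slack=0)
Line 3: ['all', 'message'] (min_width=11, slack=5)
Line 4: ['keyboard', 'bread'] (min_width=14, slack=2)
Line 5: ['plane', 'were'] (min_width=10, slack=6)
Line 6: ['orchestra'] (min_width=9, slack=7)
Line 7: ['capture', 'an'] (min_width=10, slack=6)
Line 8: ['security', 'all'] (min_width=12, slack=4)
Line 9: ['keyboard', 'sky'] (min_width=12, slack=4)

Answer: capture an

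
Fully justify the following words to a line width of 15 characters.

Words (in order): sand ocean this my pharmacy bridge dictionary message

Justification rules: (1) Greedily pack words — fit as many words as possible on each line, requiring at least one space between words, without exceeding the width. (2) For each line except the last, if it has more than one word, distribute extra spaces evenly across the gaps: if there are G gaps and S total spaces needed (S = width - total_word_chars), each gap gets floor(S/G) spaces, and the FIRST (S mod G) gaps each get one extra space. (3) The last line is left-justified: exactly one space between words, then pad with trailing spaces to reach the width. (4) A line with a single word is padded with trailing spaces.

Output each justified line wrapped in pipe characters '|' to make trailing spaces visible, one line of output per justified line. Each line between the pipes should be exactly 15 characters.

Line 1: ['sand', 'ocean', 'this'] (min_width=15, slack=0)
Line 2: ['my', 'pharmacy'] (min_width=11, slack=4)
Line 3: ['bridge'] (min_width=6, slack=9)
Line 4: ['dictionary'] (min_width=10, slack=5)
Line 5: ['message'] (min_width=7, slack=8)

Answer: |sand ocean this|
|my     pharmacy|
|bridge         |
|dictionary     |
|message        |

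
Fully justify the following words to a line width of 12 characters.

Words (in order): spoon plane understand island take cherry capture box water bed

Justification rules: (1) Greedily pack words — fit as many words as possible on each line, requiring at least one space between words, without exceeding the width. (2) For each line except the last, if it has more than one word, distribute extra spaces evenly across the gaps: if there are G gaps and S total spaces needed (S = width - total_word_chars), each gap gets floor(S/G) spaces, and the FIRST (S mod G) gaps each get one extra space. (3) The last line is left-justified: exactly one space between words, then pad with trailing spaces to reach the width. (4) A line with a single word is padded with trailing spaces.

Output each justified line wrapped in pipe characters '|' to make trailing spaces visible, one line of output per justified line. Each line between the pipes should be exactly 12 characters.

Line 1: ['spoon', 'plane'] (min_width=11, slack=1)
Line 2: ['understand'] (min_width=10, slack=2)
Line 3: ['island', 'take'] (min_width=11, slack=1)
Line 4: ['cherry'] (min_width=6, slack=6)
Line 5: ['capture', 'box'] (min_width=11, slack=1)
Line 6: ['water', 'bed'] (min_width=9, slack=3)

Answer: |spoon  plane|
|understand  |
|island  take|
|cherry      |
|capture  box|
|water bed   |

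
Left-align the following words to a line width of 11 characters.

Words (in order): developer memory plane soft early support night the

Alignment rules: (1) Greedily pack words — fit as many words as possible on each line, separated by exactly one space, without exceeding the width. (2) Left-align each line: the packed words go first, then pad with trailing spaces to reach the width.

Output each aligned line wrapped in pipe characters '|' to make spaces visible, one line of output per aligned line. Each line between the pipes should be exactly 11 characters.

Answer: |developer  |
|memory     |
|plane soft |
|early      |
|support    |
|night the  |

Derivation:
Line 1: ['developer'] (min_width=9, slack=2)
Line 2: ['memory'] (min_width=6, slack=5)
Line 3: ['plane', 'soft'] (min_width=10, slack=1)
Line 4: ['early'] (min_width=5, slack=6)
Line 5: ['support'] (min_width=7, slack=4)
Line 6: ['night', 'the'] (min_width=9, slack=2)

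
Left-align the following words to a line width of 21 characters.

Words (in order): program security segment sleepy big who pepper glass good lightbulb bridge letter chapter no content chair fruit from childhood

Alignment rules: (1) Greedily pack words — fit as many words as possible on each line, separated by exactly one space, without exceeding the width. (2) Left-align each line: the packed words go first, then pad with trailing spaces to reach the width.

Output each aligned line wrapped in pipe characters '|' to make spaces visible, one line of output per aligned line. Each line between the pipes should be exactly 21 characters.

Line 1: ['program', 'security'] (min_width=16, slack=5)
Line 2: ['segment', 'sleepy', 'big'] (min_width=18, slack=3)
Line 3: ['who', 'pepper', 'glass', 'good'] (min_width=21, slack=0)
Line 4: ['lightbulb', 'bridge'] (min_width=16, slack=5)
Line 5: ['letter', 'chapter', 'no'] (min_width=17, slack=4)
Line 6: ['content', 'chair', 'fruit'] (min_width=19, slack=2)
Line 7: ['from', 'childhood'] (min_width=14, slack=7)

Answer: |program security     |
|segment sleepy big   |
|who pepper glass good|
|lightbulb bridge     |
|letter chapter no    |
|content chair fruit  |
|from childhood       |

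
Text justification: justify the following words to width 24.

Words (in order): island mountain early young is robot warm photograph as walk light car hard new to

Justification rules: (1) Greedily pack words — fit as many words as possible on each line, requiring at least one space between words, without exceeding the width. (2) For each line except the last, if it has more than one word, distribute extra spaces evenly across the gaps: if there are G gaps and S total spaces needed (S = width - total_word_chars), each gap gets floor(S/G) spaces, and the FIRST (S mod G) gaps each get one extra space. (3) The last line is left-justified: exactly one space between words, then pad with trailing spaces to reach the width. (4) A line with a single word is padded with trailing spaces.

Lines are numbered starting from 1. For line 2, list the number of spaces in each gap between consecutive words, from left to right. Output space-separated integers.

Line 1: ['island', 'mountain', 'early'] (min_width=21, slack=3)
Line 2: ['young', 'is', 'robot', 'warm'] (min_width=19, slack=5)
Line 3: ['photograph', 'as', 'walk', 'light'] (min_width=24, slack=0)
Line 4: ['car', 'hard', 'new', 'to'] (min_width=15, slack=9)

Answer: 3 3 2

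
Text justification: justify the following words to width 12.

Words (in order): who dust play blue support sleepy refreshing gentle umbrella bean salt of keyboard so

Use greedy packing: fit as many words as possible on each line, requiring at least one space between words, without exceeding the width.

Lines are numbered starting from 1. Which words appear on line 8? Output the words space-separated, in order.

Answer: bean salt of

Derivation:
Line 1: ['who', 'dust'] (min_width=8, slack=4)
Line 2: ['play', 'blue'] (min_width=9, slack=3)
Line 3: ['support'] (min_width=7, slack=5)
Line 4: ['sleepy'] (min_width=6, slack=6)
Line 5: ['refreshing'] (min_width=10, slack=2)
Line 6: ['gentle'] (min_width=6, slack=6)
Line 7: ['umbrella'] (min_width=8, slack=4)
Line 8: ['bean', 'salt', 'of'] (min_width=12, slack=0)
Line 9: ['keyboard', 'so'] (min_width=11, slack=1)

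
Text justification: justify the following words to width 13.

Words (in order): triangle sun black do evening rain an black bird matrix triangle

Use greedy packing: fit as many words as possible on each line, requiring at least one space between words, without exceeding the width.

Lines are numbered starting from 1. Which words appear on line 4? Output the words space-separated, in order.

Line 1: ['triangle', 'sun'] (min_width=12, slack=1)
Line 2: ['black', 'do'] (min_width=8, slack=5)
Line 3: ['evening', 'rain'] (min_width=12, slack=1)
Line 4: ['an', 'black', 'bird'] (min_width=13, slack=0)
Line 5: ['matrix'] (min_width=6, slack=7)
Line 6: ['triangle'] (min_width=8, slack=5)

Answer: an black bird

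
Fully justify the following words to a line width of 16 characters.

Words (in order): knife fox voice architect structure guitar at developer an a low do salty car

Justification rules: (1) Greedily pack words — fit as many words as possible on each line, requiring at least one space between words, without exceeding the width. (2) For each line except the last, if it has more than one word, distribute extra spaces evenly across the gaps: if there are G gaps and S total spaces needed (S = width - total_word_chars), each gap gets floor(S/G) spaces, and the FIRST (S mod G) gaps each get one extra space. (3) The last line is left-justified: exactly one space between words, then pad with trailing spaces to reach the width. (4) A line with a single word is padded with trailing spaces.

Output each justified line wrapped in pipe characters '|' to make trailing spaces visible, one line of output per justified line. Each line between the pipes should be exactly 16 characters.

Line 1: ['knife', 'fox', 'voice'] (min_width=15, slack=1)
Line 2: ['architect'] (min_width=9, slack=7)
Line 3: ['structure', 'guitar'] (min_width=16, slack=0)
Line 4: ['at', 'developer', 'an'] (min_width=15, slack=1)
Line 5: ['a', 'low', 'do', 'salty'] (min_width=14, slack=2)
Line 6: ['car'] (min_width=3, slack=13)

Answer: |knife  fox voice|
|architect       |
|structure guitar|
|at  developer an|
|a  low  do salty|
|car             |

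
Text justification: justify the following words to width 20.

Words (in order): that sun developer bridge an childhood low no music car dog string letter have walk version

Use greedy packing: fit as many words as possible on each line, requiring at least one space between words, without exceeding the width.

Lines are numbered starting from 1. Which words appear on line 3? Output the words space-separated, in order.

Line 1: ['that', 'sun', 'developer'] (min_width=18, slack=2)
Line 2: ['bridge', 'an', 'childhood'] (min_width=19, slack=1)
Line 3: ['low', 'no', 'music', 'car', 'dog'] (min_width=20, slack=0)
Line 4: ['string', 'letter', 'have'] (min_width=18, slack=2)
Line 5: ['walk', 'version'] (min_width=12, slack=8)

Answer: low no music car dog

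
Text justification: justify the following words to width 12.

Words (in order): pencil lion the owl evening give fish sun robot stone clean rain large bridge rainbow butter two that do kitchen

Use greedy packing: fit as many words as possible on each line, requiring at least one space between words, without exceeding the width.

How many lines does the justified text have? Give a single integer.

Line 1: ['pencil', 'lion'] (min_width=11, slack=1)
Line 2: ['the', 'owl'] (min_width=7, slack=5)
Line 3: ['evening', 'give'] (min_width=12, slack=0)
Line 4: ['fish', 'sun'] (min_width=8, slack=4)
Line 5: ['robot', 'stone'] (min_width=11, slack=1)
Line 6: ['clean', 'rain'] (min_width=10, slack=2)
Line 7: ['large', 'bridge'] (min_width=12, slack=0)
Line 8: ['rainbow'] (min_width=7, slack=5)
Line 9: ['butter', 'two'] (min_width=10, slack=2)
Line 10: ['that', 'do'] (min_width=7, slack=5)
Line 11: ['kitchen'] (min_width=7, slack=5)
Total lines: 11

Answer: 11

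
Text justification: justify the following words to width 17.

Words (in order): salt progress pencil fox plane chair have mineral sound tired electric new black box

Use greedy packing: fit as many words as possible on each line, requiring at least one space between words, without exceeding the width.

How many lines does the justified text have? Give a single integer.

Answer: 6

Derivation:
Line 1: ['salt', 'progress'] (min_width=13, slack=4)
Line 2: ['pencil', 'fox', 'plane'] (min_width=16, slack=1)
Line 3: ['chair', 'have'] (min_width=10, slack=7)
Line 4: ['mineral', 'sound'] (min_width=13, slack=4)
Line 5: ['tired', 'electric'] (min_width=14, slack=3)
Line 6: ['new', 'black', 'box'] (min_width=13, slack=4)
Total lines: 6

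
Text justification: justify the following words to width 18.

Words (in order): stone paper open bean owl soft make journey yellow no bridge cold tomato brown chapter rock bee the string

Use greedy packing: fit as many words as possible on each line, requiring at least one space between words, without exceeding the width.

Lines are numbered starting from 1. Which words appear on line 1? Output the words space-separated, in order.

Line 1: ['stone', 'paper', 'open'] (min_width=16, slack=2)
Line 2: ['bean', 'owl', 'soft', 'make'] (min_width=18, slack=0)
Line 3: ['journey', 'yellow', 'no'] (min_width=17, slack=1)
Line 4: ['bridge', 'cold', 'tomato'] (min_width=18, slack=0)
Line 5: ['brown', 'chapter', 'rock'] (min_width=18, slack=0)
Line 6: ['bee', 'the', 'string'] (min_width=14, slack=4)

Answer: stone paper open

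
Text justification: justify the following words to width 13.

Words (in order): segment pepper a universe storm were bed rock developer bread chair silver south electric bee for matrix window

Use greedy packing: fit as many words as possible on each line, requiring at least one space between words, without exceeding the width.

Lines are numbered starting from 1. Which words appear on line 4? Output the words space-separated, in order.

Answer: storm were

Derivation:
Line 1: ['segment'] (min_width=7, slack=6)
Line 2: ['pepper', 'a'] (min_width=8, slack=5)
Line 3: ['universe'] (min_width=8, slack=5)
Line 4: ['storm', 'were'] (min_width=10, slack=3)
Line 5: ['bed', 'rock'] (min_width=8, slack=5)
Line 6: ['developer'] (min_width=9, slack=4)
Line 7: ['bread', 'chair'] (min_width=11, slack=2)
Line 8: ['silver', 'south'] (min_width=12, slack=1)
Line 9: ['electric', 'bee'] (min_width=12, slack=1)
Line 10: ['for', 'matrix'] (min_width=10, slack=3)
Line 11: ['window'] (min_width=6, slack=7)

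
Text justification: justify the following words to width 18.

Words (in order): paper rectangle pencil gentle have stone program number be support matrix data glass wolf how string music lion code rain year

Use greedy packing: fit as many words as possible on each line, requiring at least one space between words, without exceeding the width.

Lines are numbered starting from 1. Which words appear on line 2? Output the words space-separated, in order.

Line 1: ['paper', 'rectangle'] (min_width=15, slack=3)
Line 2: ['pencil', 'gentle', 'have'] (min_width=18, slack=0)
Line 3: ['stone', 'program'] (min_width=13, slack=5)
Line 4: ['number', 'be', 'support'] (min_width=17, slack=1)
Line 5: ['matrix', 'data', 'glass'] (min_width=17, slack=1)
Line 6: ['wolf', 'how', 'string'] (min_width=15, slack=3)
Line 7: ['music', 'lion', 'code'] (min_width=15, slack=3)
Line 8: ['rain', 'year'] (min_width=9, slack=9)

Answer: pencil gentle have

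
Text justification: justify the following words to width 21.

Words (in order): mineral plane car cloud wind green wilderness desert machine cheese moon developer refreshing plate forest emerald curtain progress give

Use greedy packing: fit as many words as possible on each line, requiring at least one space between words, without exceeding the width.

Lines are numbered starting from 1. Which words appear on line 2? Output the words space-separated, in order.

Line 1: ['mineral', 'plane', 'car'] (min_width=17, slack=4)
Line 2: ['cloud', 'wind', 'green'] (min_width=16, slack=5)
Line 3: ['wilderness', 'desert'] (min_width=17, slack=4)
Line 4: ['machine', 'cheese', 'moon'] (min_width=19, slack=2)
Line 5: ['developer', 'refreshing'] (min_width=20, slack=1)
Line 6: ['plate', 'forest', 'emerald'] (min_width=20, slack=1)
Line 7: ['curtain', 'progress', 'give'] (min_width=21, slack=0)

Answer: cloud wind green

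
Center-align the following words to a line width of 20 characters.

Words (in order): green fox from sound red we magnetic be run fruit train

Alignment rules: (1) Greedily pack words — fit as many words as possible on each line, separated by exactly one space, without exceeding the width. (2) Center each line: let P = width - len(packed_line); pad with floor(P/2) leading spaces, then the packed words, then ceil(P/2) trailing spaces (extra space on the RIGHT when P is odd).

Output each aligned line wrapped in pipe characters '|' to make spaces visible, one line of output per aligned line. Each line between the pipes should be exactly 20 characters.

Line 1: ['green', 'fox', 'from', 'sound'] (min_width=20, slack=0)
Line 2: ['red', 'we', 'magnetic', 'be'] (min_width=18, slack=2)
Line 3: ['run', 'fruit', 'train'] (min_width=15, slack=5)

Answer: |green fox from sound|
| red we magnetic be |
|  run fruit train   |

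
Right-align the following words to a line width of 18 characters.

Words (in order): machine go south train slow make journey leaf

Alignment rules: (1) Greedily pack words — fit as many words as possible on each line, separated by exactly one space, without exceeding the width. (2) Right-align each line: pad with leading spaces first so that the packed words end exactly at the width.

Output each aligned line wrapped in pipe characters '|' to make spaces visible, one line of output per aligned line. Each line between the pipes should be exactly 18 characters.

Answer: |  machine go south|
|   train slow make|
|      journey leaf|

Derivation:
Line 1: ['machine', 'go', 'south'] (min_width=16, slack=2)
Line 2: ['train', 'slow', 'make'] (min_width=15, slack=3)
Line 3: ['journey', 'leaf'] (min_width=12, slack=6)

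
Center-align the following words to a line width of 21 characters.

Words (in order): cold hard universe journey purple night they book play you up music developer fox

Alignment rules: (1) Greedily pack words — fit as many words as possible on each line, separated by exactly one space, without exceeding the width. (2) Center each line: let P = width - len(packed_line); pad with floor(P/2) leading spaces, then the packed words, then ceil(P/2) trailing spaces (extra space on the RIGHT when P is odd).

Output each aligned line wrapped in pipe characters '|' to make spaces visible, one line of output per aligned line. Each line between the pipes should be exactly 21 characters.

Line 1: ['cold', 'hard', 'universe'] (min_width=18, slack=3)
Line 2: ['journey', 'purple', 'night'] (min_width=20, slack=1)
Line 3: ['they', 'book', 'play', 'you', 'up'] (min_width=21, slack=0)
Line 4: ['music', 'developer', 'fox'] (min_width=19, slack=2)

Answer: | cold hard universe  |
|journey purple night |
|they book play you up|
| music developer fox |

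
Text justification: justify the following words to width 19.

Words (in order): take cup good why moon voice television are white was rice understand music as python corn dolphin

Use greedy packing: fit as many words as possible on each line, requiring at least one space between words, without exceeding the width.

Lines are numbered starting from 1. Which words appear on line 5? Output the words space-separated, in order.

Line 1: ['take', 'cup', 'good', 'why'] (min_width=17, slack=2)
Line 2: ['moon', 'voice'] (min_width=10, slack=9)
Line 3: ['television', 'are'] (min_width=14, slack=5)
Line 4: ['white', 'was', 'rice'] (min_width=14, slack=5)
Line 5: ['understand', 'music', 'as'] (min_width=19, slack=0)
Line 6: ['python', 'corn', 'dolphin'] (min_width=19, slack=0)

Answer: understand music as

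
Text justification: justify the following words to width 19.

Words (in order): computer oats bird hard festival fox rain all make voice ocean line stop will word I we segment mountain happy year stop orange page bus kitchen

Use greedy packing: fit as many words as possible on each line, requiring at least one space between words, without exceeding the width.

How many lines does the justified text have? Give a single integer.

Answer: 9

Derivation:
Line 1: ['computer', 'oats', 'bird'] (min_width=18, slack=1)
Line 2: ['hard', 'festival', 'fox'] (min_width=17, slack=2)
Line 3: ['rain', 'all', 'make', 'voice'] (min_width=19, slack=0)
Line 4: ['ocean', 'line', 'stop'] (min_width=15, slack=4)
Line 5: ['will', 'word', 'I', 'we'] (min_width=14, slack=5)
Line 6: ['segment', 'mountain'] (min_width=16, slack=3)
Line 7: ['happy', 'year', 'stop'] (min_width=15, slack=4)
Line 8: ['orange', 'page', 'bus'] (min_width=15, slack=4)
Line 9: ['kitchen'] (min_width=7, slack=12)
Total lines: 9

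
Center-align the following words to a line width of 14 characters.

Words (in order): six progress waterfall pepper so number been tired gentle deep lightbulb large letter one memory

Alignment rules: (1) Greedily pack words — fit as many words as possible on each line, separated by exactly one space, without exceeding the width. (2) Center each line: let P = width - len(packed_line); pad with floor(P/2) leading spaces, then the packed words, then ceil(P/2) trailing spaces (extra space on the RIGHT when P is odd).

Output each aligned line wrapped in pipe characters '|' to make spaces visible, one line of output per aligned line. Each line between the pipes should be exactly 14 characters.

Line 1: ['six', 'progress'] (min_width=12, slack=2)
Line 2: ['waterfall'] (min_width=9, slack=5)
Line 3: ['pepper', 'so'] (min_width=9, slack=5)
Line 4: ['number', 'been'] (min_width=11, slack=3)
Line 5: ['tired', 'gentle'] (min_width=12, slack=2)
Line 6: ['deep', 'lightbulb'] (min_width=14, slack=0)
Line 7: ['large', 'letter'] (min_width=12, slack=2)
Line 8: ['one', 'memory'] (min_width=10, slack=4)

Answer: | six progress |
|  waterfall   |
|  pepper so   |
| number been  |
| tired gentle |
|deep lightbulb|
| large letter |
|  one memory  |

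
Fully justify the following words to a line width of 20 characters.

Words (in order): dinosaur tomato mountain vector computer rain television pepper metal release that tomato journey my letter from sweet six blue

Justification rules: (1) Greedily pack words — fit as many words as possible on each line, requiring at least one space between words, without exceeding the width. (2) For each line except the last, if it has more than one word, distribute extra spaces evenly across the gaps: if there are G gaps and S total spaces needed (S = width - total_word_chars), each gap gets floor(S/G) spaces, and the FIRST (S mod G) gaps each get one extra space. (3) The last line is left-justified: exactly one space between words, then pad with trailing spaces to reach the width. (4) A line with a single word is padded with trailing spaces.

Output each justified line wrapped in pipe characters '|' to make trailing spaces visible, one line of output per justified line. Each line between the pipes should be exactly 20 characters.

Answer: |dinosaur      tomato|
|mountain      vector|
|computer        rain|
|television    pepper|
|metal  release  that|
|tomato   journey  my|
|letter   from  sweet|
|six blue            |

Derivation:
Line 1: ['dinosaur', 'tomato'] (min_width=15, slack=5)
Line 2: ['mountain', 'vector'] (min_width=15, slack=5)
Line 3: ['computer', 'rain'] (min_width=13, slack=7)
Line 4: ['television', 'pepper'] (min_width=17, slack=3)
Line 5: ['metal', 'release', 'that'] (min_width=18, slack=2)
Line 6: ['tomato', 'journey', 'my'] (min_width=17, slack=3)
Line 7: ['letter', 'from', 'sweet'] (min_width=17, slack=3)
Line 8: ['six', 'blue'] (min_width=8, slack=12)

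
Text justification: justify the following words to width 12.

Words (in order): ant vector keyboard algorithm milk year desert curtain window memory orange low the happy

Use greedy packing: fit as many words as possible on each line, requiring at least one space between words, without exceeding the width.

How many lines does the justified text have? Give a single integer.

Answer: 10

Derivation:
Line 1: ['ant', 'vector'] (min_width=10, slack=2)
Line 2: ['keyboard'] (min_width=8, slack=4)
Line 3: ['algorithm'] (min_width=9, slack=3)
Line 4: ['milk', 'year'] (min_width=9, slack=3)
Line 5: ['desert'] (min_width=6, slack=6)
Line 6: ['curtain'] (min_width=7, slack=5)
Line 7: ['window'] (min_width=6, slack=6)
Line 8: ['memory'] (min_width=6, slack=6)
Line 9: ['orange', 'low'] (min_width=10, slack=2)
Line 10: ['the', 'happy'] (min_width=9, slack=3)
Total lines: 10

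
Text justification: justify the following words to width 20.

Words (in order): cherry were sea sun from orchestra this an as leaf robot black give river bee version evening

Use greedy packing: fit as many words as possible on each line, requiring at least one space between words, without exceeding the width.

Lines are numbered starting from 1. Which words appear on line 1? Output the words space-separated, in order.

Answer: cherry were sea sun

Derivation:
Line 1: ['cherry', 'were', 'sea', 'sun'] (min_width=19, slack=1)
Line 2: ['from', 'orchestra', 'this'] (min_width=19, slack=1)
Line 3: ['an', 'as', 'leaf', 'robot'] (min_width=16, slack=4)
Line 4: ['black', 'give', 'river', 'bee'] (min_width=20, slack=0)
Line 5: ['version', 'evening'] (min_width=15, slack=5)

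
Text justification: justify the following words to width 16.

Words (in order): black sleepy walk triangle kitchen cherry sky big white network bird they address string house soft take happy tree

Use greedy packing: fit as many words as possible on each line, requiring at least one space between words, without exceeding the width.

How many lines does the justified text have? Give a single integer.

Answer: 9

Derivation:
Line 1: ['black', 'sleepy'] (min_width=12, slack=4)
Line 2: ['walk', 'triangle'] (min_width=13, slack=3)
Line 3: ['kitchen', 'cherry'] (min_width=14, slack=2)
Line 4: ['sky', 'big', 'white'] (min_width=13, slack=3)
Line 5: ['network', 'bird'] (min_width=12, slack=4)
Line 6: ['they', 'address'] (min_width=12, slack=4)
Line 7: ['string', 'house'] (min_width=12, slack=4)
Line 8: ['soft', 'take', 'happy'] (min_width=15, slack=1)
Line 9: ['tree'] (min_width=4, slack=12)
Total lines: 9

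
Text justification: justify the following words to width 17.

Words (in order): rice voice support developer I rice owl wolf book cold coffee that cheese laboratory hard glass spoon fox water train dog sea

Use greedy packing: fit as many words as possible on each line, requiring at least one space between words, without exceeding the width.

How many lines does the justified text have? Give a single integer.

Line 1: ['rice', 'voice'] (min_width=10, slack=7)
Line 2: ['support', 'developer'] (min_width=17, slack=0)
Line 3: ['I', 'rice', 'owl', 'wolf'] (min_width=15, slack=2)
Line 4: ['book', 'cold', 'coffee'] (min_width=16, slack=1)
Line 5: ['that', 'cheese'] (min_width=11, slack=6)
Line 6: ['laboratory', 'hard'] (min_width=15, slack=2)
Line 7: ['glass', 'spoon', 'fox'] (min_width=15, slack=2)
Line 8: ['water', 'train', 'dog'] (min_width=15, slack=2)
Line 9: ['sea'] (min_width=3, slack=14)
Total lines: 9

Answer: 9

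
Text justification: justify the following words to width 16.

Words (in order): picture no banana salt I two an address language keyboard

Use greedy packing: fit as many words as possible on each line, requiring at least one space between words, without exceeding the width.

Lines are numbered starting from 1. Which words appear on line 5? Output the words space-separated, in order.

Answer: keyboard

Derivation:
Line 1: ['picture', 'no'] (min_width=10, slack=6)
Line 2: ['banana', 'salt', 'I'] (min_width=13, slack=3)
Line 3: ['two', 'an', 'address'] (min_width=14, slack=2)
Line 4: ['language'] (min_width=8, slack=8)
Line 5: ['keyboard'] (min_width=8, slack=8)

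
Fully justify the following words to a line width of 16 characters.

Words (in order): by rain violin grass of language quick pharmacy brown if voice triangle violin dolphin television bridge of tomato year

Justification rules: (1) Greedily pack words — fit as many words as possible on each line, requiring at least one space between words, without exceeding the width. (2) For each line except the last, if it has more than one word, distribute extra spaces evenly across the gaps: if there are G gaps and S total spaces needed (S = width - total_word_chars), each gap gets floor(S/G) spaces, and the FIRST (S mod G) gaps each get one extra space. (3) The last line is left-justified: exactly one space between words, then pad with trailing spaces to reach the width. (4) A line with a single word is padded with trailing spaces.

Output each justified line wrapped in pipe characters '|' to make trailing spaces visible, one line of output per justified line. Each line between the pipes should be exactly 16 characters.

Line 1: ['by', 'rain', 'violin'] (min_width=14, slack=2)
Line 2: ['grass', 'of'] (min_width=8, slack=8)
Line 3: ['language', 'quick'] (min_width=14, slack=2)
Line 4: ['pharmacy', 'brown'] (min_width=14, slack=2)
Line 5: ['if', 'voice'] (min_width=8, slack=8)
Line 6: ['triangle', 'violin'] (min_width=15, slack=1)
Line 7: ['dolphin'] (min_width=7, slack=9)
Line 8: ['television'] (min_width=10, slack=6)
Line 9: ['bridge', 'of', 'tomato'] (min_width=16, slack=0)
Line 10: ['year'] (min_width=4, slack=12)

Answer: |by  rain  violin|
|grass         of|
|language   quick|
|pharmacy   brown|
|if         voice|
|triangle  violin|
|dolphin         |
|television      |
|bridge of tomato|
|year            |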